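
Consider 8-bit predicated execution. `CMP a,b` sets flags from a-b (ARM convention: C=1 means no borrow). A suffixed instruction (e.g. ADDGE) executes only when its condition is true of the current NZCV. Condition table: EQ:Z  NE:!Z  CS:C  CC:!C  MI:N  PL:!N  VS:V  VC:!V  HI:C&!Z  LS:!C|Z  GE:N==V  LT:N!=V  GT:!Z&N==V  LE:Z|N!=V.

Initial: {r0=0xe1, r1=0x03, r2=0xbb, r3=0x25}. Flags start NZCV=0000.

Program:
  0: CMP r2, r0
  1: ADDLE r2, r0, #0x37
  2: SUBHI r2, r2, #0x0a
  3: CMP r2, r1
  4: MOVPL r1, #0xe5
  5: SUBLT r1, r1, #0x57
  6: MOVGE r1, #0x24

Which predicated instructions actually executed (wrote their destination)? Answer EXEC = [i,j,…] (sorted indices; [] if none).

[0] flags=1000 → (cmp)
[1] flags=1000 LE?T → r2=0x18
[2] flags=1000 HI?F → skip
[3] flags=0010 → (cmp)
[4] flags=0010 PL?T → r1=0xe5
[5] flags=0010 LT?F → skip
[6] flags=0010 GE?T → r1=0x24

EXEC = [1,4,6]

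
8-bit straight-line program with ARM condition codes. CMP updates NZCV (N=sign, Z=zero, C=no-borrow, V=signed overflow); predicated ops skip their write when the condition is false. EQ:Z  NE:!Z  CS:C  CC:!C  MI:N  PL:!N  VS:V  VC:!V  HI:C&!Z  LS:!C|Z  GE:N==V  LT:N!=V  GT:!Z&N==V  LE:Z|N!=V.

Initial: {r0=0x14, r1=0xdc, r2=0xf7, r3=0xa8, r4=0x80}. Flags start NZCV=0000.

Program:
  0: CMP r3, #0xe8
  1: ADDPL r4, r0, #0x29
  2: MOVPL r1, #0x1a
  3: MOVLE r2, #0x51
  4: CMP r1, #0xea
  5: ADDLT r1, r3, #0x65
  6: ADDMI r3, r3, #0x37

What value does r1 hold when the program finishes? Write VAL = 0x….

VAL = 0x0d

0: ✓ CMP  NZCV=1000
1: · ADDPL
2: · MOVPL
3: ✓ MOVLE  r2←0x51
4: ✓ CMP  NZCV=1000
5: ✓ ADDLT  r1←0x0d
6: ✓ ADDMI  r3←0xdf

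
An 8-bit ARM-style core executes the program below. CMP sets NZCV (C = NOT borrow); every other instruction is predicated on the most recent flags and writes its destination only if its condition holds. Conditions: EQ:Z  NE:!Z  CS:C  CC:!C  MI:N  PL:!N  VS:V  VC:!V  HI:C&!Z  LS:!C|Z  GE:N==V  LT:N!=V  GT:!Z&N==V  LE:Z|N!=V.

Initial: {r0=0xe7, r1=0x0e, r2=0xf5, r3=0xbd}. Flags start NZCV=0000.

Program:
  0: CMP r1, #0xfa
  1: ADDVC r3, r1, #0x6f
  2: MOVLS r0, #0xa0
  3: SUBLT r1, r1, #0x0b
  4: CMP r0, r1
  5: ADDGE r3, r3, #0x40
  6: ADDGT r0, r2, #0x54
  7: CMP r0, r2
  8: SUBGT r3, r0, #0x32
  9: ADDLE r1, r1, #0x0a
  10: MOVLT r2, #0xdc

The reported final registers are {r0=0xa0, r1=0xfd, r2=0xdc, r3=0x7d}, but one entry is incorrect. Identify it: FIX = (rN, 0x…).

0: ✓ CMP  NZCV=0000
1: ✓ ADDVC  r3←0x7d
2: ✓ MOVLS  r0←0xa0
3: · SUBLT
4: ✓ CMP  NZCV=1010
5: · ADDGE
6: · ADDGT
7: ✓ CMP  NZCV=1000
8: · SUBGT
9: ✓ ADDLE  r1←0x18
10: ✓ MOVLT  r2←0xdc

FIX = (r1, 0x18)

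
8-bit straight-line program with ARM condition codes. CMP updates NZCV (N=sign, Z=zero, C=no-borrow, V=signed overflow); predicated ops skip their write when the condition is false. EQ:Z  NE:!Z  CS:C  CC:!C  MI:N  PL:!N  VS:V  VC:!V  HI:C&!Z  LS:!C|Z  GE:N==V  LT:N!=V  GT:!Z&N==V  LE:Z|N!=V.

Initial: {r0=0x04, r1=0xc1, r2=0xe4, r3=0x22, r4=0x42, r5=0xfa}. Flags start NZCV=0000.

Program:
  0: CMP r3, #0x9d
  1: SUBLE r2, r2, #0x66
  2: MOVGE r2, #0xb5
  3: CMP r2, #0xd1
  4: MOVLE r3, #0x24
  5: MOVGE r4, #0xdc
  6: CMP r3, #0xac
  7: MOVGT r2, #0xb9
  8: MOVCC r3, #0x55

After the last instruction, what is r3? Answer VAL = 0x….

0: ✓ CMP  NZCV=1001
1: · SUBLE
2: ✓ MOVGE  r2←0xb5
3: ✓ CMP  NZCV=1000
4: ✓ MOVLE  r3←0x24
5: · MOVGE
6: ✓ CMP  NZCV=0000
7: ✓ MOVGT  r2←0xb9
8: ✓ MOVCC  r3←0x55

VAL = 0x55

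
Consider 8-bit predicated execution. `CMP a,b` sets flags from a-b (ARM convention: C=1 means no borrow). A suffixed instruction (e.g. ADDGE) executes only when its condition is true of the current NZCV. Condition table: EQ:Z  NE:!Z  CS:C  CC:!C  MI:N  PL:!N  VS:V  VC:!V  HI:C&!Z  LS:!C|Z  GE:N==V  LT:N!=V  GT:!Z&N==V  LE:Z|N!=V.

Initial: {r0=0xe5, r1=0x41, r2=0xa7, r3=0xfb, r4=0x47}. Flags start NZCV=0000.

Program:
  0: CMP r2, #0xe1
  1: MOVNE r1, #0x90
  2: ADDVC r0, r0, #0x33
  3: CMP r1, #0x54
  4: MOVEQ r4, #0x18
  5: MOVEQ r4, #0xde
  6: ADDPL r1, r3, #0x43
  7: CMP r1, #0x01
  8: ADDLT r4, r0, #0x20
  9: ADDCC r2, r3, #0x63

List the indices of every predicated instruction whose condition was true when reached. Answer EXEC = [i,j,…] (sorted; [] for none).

EXEC = [1,2,6]

0: ✓ CMP  NZCV=1000
1: ✓ MOVNE  r1←0x90
2: ✓ ADDVC  r0←0x18
3: ✓ CMP  NZCV=0011
4: · MOVEQ
5: · MOVEQ
6: ✓ ADDPL  r1←0x3e
7: ✓ CMP  NZCV=0010
8: · ADDLT
9: · ADDCC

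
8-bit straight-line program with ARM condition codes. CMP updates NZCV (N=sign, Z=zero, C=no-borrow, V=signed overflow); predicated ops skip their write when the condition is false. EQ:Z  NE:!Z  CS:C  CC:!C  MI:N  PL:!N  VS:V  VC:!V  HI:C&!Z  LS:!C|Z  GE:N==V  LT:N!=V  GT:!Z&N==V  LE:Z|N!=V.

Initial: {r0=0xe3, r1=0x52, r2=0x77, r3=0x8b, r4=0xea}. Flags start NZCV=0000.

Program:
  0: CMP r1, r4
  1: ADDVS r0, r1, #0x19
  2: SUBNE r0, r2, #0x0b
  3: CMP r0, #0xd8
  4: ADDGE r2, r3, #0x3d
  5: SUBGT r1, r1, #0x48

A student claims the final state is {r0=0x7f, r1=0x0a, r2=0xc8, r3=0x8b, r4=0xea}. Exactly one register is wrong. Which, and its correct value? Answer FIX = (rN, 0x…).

FIX = (r0, 0x6c)

0: ✓ CMP  NZCV=0000
1: · ADDVS
2: ✓ SUBNE  r0←0x6c
3: ✓ CMP  NZCV=1001
4: ✓ ADDGE  r2←0xc8
5: ✓ SUBGT  r1←0x0a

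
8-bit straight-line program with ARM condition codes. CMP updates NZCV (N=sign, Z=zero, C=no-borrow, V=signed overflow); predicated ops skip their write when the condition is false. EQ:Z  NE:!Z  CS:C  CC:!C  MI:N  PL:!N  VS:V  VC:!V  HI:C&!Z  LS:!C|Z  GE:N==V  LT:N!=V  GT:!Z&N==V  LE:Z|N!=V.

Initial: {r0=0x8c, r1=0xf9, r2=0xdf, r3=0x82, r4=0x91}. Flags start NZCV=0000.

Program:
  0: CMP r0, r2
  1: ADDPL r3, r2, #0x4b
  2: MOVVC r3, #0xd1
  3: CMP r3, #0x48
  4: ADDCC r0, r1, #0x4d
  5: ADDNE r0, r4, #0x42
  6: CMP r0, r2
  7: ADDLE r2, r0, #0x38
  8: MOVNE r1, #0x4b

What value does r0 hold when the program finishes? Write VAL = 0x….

0: ✓ CMP  NZCV=1000
1: · ADDPL
2: ✓ MOVVC  r3←0xd1
3: ✓ CMP  NZCV=1010
4: · ADDCC
5: ✓ ADDNE  r0←0xd3
6: ✓ CMP  NZCV=1000
7: ✓ ADDLE  r2←0x0b
8: ✓ MOVNE  r1←0x4b

VAL = 0xd3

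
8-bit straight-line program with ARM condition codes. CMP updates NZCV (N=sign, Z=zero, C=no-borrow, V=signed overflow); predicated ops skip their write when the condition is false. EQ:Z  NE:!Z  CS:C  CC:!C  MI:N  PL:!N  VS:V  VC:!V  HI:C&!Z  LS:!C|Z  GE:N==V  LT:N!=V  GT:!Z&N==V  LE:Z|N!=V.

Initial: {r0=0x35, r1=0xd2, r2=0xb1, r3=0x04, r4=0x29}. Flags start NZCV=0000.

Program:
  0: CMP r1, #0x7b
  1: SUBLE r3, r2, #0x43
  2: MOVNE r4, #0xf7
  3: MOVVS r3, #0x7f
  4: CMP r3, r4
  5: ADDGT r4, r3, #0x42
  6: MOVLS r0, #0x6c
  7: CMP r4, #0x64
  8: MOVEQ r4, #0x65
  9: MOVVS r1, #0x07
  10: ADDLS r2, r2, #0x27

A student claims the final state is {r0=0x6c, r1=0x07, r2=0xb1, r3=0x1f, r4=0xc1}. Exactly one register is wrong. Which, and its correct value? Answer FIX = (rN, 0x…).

[0] flags=0011 → (cmp)
[1] flags=0011 LE?T → r3=0x6e
[2] flags=0011 NE?T → r4=0xf7
[3] flags=0011 VS?T → r3=0x7f
[4] flags=1001 → (cmp)
[5] flags=1001 GT?T → r4=0xc1
[6] flags=1001 LS?T → r0=0x6c
[7] flags=0011 → (cmp)
[8] flags=0011 EQ?F → skip
[9] flags=0011 VS?T → r1=0x07
[10] flags=0011 LS?F → skip

FIX = (r3, 0x7f)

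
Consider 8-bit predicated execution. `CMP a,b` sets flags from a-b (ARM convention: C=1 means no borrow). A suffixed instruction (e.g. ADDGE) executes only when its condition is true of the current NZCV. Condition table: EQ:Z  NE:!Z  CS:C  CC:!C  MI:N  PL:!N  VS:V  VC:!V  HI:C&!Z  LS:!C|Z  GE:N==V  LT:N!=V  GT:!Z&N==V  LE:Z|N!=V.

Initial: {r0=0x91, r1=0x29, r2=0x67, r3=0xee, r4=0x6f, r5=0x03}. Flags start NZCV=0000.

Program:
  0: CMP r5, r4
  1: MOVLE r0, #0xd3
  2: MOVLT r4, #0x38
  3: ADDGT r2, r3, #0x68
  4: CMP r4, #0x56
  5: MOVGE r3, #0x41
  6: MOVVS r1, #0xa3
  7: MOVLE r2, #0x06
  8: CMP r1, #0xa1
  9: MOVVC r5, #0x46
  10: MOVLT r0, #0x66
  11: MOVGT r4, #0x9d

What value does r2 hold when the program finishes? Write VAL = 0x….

[0] flags=1000 → (cmp)
[1] flags=1000 LE?T → r0=0xd3
[2] flags=1000 LT?T → r4=0x38
[3] flags=1000 GT?F → skip
[4] flags=1000 → (cmp)
[5] flags=1000 GE?F → skip
[6] flags=1000 VS?F → skip
[7] flags=1000 LE?T → r2=0x06
[8] flags=1001 → (cmp)
[9] flags=1001 VC?F → skip
[10] flags=1001 LT?F → skip
[11] flags=1001 GT?T → r4=0x9d

VAL = 0x06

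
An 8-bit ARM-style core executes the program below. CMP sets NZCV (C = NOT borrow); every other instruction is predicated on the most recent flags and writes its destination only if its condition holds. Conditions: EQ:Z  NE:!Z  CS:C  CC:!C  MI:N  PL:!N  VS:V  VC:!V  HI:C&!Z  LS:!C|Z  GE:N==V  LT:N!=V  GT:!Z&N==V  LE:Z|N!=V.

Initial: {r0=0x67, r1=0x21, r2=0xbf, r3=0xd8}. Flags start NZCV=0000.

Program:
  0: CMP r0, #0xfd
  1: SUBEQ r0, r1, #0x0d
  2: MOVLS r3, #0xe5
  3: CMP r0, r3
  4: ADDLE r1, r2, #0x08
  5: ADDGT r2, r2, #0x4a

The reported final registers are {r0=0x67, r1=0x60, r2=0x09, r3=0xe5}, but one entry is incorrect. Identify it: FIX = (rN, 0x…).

FIX = (r1, 0x21)

0: ✓ CMP  NZCV=0000
1: · SUBEQ
2: ✓ MOVLS  r3←0xe5
3: ✓ CMP  NZCV=1001
4: · ADDLE
5: ✓ ADDGT  r2←0x09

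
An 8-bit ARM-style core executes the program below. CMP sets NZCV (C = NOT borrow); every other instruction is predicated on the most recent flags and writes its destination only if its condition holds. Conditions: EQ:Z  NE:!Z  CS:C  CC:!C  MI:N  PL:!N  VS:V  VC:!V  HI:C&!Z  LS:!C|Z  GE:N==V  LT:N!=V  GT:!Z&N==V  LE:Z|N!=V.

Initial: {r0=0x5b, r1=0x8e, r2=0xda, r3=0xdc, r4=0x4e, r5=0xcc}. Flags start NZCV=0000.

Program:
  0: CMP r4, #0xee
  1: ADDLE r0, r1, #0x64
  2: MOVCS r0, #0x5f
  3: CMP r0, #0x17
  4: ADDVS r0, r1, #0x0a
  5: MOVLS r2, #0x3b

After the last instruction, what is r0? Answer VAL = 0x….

VAL = 0x5b

0: ✓ CMP  NZCV=0000
1: · ADDLE
2: · MOVCS
3: ✓ CMP  NZCV=0010
4: · ADDVS
5: · MOVLS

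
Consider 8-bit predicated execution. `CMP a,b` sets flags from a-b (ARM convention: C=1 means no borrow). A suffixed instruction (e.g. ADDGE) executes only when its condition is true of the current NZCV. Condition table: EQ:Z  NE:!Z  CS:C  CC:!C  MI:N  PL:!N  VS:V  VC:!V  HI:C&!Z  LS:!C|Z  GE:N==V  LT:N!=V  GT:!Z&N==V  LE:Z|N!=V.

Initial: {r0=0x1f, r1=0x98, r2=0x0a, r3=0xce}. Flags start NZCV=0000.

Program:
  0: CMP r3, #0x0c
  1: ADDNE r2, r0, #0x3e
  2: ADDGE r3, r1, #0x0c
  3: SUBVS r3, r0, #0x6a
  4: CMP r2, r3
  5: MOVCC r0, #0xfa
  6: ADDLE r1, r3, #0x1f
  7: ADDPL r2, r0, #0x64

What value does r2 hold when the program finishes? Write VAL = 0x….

VAL = 0x5d

[0] flags=1010 → (cmp)
[1] flags=1010 NE?T → r2=0x5d
[2] flags=1010 GE?F → skip
[3] flags=1010 VS?F → skip
[4] flags=1001 → (cmp)
[5] flags=1001 CC?T → r0=0xfa
[6] flags=1001 LE?F → skip
[7] flags=1001 PL?F → skip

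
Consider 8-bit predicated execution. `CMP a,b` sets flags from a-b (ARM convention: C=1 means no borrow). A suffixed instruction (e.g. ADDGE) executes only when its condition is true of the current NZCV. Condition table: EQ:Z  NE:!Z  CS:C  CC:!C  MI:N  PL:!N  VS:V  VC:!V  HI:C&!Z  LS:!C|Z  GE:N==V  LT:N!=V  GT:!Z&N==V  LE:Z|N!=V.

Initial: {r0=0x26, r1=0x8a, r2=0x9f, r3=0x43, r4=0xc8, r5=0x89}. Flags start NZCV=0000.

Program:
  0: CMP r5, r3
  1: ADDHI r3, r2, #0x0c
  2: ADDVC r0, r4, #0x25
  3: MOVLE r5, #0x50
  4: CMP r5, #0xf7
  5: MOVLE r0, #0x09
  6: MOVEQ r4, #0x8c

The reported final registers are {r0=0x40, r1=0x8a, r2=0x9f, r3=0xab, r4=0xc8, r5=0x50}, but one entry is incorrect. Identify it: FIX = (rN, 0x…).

FIX = (r0, 0x26)

0: ✓ CMP  NZCV=0011
1: ✓ ADDHI  r3←0xab
2: · ADDVC
3: ✓ MOVLE  r5←0x50
4: ✓ CMP  NZCV=0000
5: · MOVLE
6: · MOVEQ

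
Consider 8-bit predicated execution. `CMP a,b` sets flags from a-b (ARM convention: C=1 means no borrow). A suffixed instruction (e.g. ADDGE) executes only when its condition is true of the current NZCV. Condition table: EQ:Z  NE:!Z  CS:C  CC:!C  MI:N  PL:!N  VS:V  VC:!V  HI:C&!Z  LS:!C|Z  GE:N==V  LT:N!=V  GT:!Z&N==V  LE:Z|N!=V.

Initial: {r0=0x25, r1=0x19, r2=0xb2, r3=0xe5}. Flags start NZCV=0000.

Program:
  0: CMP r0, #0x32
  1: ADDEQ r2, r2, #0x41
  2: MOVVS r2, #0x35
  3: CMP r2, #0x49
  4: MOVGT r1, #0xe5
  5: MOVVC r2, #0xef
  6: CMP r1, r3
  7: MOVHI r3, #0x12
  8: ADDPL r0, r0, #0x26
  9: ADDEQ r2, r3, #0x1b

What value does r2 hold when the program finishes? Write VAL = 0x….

VAL = 0xb2

0: ✓ CMP  NZCV=1000
1: · ADDEQ
2: · MOVVS
3: ✓ CMP  NZCV=0011
4: · MOVGT
5: · MOVVC
6: ✓ CMP  NZCV=0000
7: · MOVHI
8: ✓ ADDPL  r0←0x4b
9: · ADDEQ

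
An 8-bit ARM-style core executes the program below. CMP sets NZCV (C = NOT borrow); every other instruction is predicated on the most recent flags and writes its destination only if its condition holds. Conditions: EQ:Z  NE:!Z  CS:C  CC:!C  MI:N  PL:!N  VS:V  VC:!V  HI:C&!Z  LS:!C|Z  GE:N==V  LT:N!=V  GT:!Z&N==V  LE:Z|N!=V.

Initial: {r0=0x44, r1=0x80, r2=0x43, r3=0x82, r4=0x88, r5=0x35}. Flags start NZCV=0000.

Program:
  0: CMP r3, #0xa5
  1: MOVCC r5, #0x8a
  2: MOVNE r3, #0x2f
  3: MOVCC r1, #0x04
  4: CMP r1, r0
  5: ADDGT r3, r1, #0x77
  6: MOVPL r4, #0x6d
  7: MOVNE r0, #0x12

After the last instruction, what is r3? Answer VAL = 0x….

0: ✓ CMP  NZCV=1000
1: ✓ MOVCC  r5←0x8a
2: ✓ MOVNE  r3←0x2f
3: ✓ MOVCC  r1←0x04
4: ✓ CMP  NZCV=1000
5: · ADDGT
6: · MOVPL
7: ✓ MOVNE  r0←0x12

VAL = 0x2f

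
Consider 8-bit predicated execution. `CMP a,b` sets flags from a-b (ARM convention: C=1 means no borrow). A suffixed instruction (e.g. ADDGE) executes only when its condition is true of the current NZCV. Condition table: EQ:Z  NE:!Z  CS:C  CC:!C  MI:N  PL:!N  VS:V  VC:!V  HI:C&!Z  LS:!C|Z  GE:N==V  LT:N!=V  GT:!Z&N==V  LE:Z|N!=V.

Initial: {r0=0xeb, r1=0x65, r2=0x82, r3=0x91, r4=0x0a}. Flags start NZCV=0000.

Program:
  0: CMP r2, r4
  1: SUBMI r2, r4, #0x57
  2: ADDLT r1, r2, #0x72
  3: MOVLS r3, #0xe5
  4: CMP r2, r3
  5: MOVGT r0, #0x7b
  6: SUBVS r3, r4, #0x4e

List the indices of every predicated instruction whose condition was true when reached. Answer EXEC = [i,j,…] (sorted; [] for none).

0: ✓ CMP  NZCV=0011
1: · SUBMI
2: ✓ ADDLT  r1←0xf4
3: · MOVLS
4: ✓ CMP  NZCV=1000
5: · MOVGT
6: · SUBVS

EXEC = [2]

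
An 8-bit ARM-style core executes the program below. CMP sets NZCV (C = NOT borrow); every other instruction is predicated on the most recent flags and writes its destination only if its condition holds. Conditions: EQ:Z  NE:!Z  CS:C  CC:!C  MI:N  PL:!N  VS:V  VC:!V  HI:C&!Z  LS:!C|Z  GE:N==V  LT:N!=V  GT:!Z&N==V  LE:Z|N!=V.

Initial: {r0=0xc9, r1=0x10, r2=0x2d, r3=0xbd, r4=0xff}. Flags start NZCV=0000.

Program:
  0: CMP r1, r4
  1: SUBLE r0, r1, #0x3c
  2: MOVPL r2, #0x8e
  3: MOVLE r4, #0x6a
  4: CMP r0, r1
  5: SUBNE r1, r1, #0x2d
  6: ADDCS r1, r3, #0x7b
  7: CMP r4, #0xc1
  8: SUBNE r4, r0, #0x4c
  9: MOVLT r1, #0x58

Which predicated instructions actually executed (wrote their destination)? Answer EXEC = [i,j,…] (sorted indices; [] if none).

EXEC = [2,5,6,8]

0: ✓ CMP  NZCV=0000
1: · SUBLE
2: ✓ MOVPL  r2←0x8e
3: · MOVLE
4: ✓ CMP  NZCV=1010
5: ✓ SUBNE  r1←0xe3
6: ✓ ADDCS  r1←0x38
7: ✓ CMP  NZCV=0010
8: ✓ SUBNE  r4←0x7d
9: · MOVLT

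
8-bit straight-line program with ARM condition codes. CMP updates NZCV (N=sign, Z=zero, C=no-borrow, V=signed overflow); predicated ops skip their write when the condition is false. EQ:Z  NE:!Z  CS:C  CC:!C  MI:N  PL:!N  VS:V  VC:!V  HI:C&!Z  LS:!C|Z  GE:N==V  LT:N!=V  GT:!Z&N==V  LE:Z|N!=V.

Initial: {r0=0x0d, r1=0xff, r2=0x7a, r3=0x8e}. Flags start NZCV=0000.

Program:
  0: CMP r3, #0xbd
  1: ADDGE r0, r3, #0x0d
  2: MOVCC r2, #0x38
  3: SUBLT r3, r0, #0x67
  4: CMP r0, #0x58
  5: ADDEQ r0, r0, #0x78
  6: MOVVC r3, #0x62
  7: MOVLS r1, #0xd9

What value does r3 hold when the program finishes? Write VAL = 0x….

0: ✓ CMP  NZCV=1000
1: · ADDGE
2: ✓ MOVCC  r2←0x38
3: ✓ SUBLT  r3←0xa6
4: ✓ CMP  NZCV=1000
5: · ADDEQ
6: ✓ MOVVC  r3←0x62
7: ✓ MOVLS  r1←0xd9

VAL = 0x62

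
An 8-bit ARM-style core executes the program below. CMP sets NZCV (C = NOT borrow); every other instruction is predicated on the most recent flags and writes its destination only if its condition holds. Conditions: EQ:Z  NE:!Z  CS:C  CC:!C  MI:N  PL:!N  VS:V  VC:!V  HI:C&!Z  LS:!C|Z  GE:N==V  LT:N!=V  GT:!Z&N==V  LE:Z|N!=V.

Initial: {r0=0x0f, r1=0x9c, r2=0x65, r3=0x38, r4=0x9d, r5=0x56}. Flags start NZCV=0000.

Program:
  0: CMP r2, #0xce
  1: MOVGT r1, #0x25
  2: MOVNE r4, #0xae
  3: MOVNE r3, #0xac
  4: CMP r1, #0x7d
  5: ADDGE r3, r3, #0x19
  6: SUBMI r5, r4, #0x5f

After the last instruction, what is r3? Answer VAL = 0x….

0: ✓ CMP  NZCV=1001
1: ✓ MOVGT  r1←0x25
2: ✓ MOVNE  r4←0xae
3: ✓ MOVNE  r3←0xac
4: ✓ CMP  NZCV=1000
5: · ADDGE
6: ✓ SUBMI  r5←0x4f

VAL = 0xac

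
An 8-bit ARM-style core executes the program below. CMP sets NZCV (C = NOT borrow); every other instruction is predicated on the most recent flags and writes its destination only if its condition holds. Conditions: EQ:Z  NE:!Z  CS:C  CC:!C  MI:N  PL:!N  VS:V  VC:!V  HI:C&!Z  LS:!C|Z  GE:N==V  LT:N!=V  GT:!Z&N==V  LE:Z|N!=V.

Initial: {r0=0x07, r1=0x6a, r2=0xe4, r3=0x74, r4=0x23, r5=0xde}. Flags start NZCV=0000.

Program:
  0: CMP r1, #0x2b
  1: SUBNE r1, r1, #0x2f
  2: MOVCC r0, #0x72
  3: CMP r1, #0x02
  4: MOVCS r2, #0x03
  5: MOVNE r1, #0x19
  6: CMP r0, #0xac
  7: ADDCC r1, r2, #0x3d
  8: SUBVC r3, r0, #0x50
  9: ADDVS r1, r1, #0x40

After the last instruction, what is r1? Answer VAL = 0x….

[0] flags=0010 → (cmp)
[1] flags=0010 NE?T → r1=0x3b
[2] flags=0010 CC?F → skip
[3] flags=0010 → (cmp)
[4] flags=0010 CS?T → r2=0x03
[5] flags=0010 NE?T → r1=0x19
[6] flags=0000 → (cmp)
[7] flags=0000 CC?T → r1=0x40
[8] flags=0000 VC?T → r3=0xb7
[9] flags=0000 VS?F → skip

VAL = 0x40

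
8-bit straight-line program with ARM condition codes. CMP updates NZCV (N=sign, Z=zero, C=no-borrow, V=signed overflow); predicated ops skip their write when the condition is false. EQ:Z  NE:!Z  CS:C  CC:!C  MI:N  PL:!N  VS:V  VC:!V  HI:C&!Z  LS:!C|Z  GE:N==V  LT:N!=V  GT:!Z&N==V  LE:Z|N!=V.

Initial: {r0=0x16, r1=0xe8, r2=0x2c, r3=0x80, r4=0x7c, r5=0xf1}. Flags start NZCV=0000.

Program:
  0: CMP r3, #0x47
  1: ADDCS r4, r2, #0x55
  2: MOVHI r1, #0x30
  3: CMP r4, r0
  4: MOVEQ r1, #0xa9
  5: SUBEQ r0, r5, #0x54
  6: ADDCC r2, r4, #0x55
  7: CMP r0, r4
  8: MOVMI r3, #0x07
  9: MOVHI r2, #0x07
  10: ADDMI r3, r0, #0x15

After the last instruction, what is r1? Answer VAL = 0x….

0: ✓ CMP  NZCV=0011
1: ✓ ADDCS  r4←0x81
2: ✓ MOVHI  r1←0x30
3: ✓ CMP  NZCV=0011
4: · MOVEQ
5: · SUBEQ
6: · ADDCC
7: ✓ CMP  NZCV=1001
8: ✓ MOVMI  r3←0x07
9: · MOVHI
10: ✓ ADDMI  r3←0x2b

VAL = 0x30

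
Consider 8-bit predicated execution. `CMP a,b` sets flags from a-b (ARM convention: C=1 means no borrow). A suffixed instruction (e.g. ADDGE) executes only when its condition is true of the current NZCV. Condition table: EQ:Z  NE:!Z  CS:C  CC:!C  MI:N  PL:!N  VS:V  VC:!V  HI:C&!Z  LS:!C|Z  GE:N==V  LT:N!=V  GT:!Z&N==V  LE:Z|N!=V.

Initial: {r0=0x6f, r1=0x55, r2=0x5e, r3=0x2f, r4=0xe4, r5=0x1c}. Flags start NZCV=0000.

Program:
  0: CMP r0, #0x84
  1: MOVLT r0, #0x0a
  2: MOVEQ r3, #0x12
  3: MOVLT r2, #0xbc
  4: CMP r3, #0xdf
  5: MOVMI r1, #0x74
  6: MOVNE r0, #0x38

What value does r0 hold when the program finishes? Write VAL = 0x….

VAL = 0x38

0: ✓ CMP  NZCV=1001
1: · MOVLT
2: · MOVEQ
3: · MOVLT
4: ✓ CMP  NZCV=0000
5: · MOVMI
6: ✓ MOVNE  r0←0x38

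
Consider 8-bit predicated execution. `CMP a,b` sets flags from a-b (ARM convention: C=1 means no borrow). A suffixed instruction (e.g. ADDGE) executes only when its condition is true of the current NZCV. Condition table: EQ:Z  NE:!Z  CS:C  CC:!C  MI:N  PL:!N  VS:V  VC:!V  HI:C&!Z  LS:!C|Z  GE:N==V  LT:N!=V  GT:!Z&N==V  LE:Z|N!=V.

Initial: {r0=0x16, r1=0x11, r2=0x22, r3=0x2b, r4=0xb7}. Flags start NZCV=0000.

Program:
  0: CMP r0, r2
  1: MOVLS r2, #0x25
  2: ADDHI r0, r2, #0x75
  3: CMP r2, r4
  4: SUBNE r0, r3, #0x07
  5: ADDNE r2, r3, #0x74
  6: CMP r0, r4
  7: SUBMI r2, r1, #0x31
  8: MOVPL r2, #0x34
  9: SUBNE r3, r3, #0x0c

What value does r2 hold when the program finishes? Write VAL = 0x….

VAL = 0x34

0: ✓ CMP  NZCV=1000
1: ✓ MOVLS  r2←0x25
2: · ADDHI
3: ✓ CMP  NZCV=0000
4: ✓ SUBNE  r0←0x24
5: ✓ ADDNE  r2←0x9f
6: ✓ CMP  NZCV=0000
7: · SUBMI
8: ✓ MOVPL  r2←0x34
9: ✓ SUBNE  r3←0x1f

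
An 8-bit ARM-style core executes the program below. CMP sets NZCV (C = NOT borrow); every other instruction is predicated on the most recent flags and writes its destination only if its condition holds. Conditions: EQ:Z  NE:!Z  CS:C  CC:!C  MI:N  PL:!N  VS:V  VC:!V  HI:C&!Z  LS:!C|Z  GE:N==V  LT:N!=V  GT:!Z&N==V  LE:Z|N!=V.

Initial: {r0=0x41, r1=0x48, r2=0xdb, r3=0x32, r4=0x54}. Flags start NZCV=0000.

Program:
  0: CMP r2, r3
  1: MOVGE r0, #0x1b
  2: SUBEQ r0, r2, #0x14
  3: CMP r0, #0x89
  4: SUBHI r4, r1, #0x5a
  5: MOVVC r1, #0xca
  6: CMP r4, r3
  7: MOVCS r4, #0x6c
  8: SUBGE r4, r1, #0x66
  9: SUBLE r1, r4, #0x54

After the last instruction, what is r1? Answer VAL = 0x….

[0] flags=1010 → (cmp)
[1] flags=1010 GE?F → skip
[2] flags=1010 EQ?F → skip
[3] flags=1001 → (cmp)
[4] flags=1001 HI?F → skip
[5] flags=1001 VC?F → skip
[6] flags=0010 → (cmp)
[7] flags=0010 CS?T → r4=0x6c
[8] flags=0010 GE?T → r4=0xe2
[9] flags=0010 LE?F → skip

VAL = 0x48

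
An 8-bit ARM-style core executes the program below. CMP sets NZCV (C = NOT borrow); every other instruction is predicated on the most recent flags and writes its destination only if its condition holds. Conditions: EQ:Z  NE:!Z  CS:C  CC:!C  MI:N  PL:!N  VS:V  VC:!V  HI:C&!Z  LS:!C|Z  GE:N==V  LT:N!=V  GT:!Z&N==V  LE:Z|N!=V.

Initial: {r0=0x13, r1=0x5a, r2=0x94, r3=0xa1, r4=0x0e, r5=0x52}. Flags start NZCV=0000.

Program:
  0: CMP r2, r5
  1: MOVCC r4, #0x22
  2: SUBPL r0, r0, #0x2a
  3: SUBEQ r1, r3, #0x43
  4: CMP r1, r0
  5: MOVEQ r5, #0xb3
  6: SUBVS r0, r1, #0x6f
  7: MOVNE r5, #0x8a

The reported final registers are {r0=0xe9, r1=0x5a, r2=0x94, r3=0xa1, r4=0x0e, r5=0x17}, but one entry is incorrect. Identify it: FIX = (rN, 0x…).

[0] flags=0011 → (cmp)
[1] flags=0011 CC?F → skip
[2] flags=0011 PL?T → r0=0xe9
[3] flags=0011 EQ?F → skip
[4] flags=0000 → (cmp)
[5] flags=0000 EQ?F → skip
[6] flags=0000 VS?F → skip
[7] flags=0000 NE?T → r5=0x8a

FIX = (r5, 0x8a)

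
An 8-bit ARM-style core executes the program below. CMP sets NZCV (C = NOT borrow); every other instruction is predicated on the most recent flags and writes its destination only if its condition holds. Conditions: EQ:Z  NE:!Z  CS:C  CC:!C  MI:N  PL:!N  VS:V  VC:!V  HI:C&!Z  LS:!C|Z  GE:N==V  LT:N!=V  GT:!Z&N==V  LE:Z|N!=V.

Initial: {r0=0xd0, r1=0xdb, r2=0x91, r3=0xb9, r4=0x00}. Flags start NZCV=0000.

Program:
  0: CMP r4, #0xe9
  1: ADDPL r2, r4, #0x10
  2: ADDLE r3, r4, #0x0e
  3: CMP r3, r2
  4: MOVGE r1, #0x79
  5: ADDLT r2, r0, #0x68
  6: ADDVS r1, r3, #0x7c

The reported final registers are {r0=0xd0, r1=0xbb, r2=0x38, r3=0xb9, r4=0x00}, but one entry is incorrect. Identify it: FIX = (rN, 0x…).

FIX = (r1, 0xdb)

[0] flags=0000 → (cmp)
[1] flags=0000 PL?T → r2=0x10
[2] flags=0000 LE?F → skip
[3] flags=1010 → (cmp)
[4] flags=1010 GE?F → skip
[5] flags=1010 LT?T → r2=0x38
[6] flags=1010 VS?F → skip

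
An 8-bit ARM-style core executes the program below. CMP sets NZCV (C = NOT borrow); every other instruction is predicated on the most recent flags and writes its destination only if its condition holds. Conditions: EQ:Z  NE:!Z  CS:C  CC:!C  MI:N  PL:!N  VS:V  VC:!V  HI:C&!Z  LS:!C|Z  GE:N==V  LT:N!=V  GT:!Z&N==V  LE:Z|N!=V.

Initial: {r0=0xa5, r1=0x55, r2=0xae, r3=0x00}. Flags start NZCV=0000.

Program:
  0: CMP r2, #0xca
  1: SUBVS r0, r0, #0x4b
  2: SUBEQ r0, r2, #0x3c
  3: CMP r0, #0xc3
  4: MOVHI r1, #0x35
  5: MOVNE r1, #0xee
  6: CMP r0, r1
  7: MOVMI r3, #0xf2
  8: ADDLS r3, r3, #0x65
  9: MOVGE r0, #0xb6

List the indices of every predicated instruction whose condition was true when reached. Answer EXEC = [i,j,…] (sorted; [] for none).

EXEC = [5,7,8]

[0] flags=1000 → (cmp)
[1] flags=1000 VS?F → skip
[2] flags=1000 EQ?F → skip
[3] flags=1000 → (cmp)
[4] flags=1000 HI?F → skip
[5] flags=1000 NE?T → r1=0xee
[6] flags=1000 → (cmp)
[7] flags=1000 MI?T → r3=0xf2
[8] flags=1000 LS?T → r3=0x57
[9] flags=1000 GE?F → skip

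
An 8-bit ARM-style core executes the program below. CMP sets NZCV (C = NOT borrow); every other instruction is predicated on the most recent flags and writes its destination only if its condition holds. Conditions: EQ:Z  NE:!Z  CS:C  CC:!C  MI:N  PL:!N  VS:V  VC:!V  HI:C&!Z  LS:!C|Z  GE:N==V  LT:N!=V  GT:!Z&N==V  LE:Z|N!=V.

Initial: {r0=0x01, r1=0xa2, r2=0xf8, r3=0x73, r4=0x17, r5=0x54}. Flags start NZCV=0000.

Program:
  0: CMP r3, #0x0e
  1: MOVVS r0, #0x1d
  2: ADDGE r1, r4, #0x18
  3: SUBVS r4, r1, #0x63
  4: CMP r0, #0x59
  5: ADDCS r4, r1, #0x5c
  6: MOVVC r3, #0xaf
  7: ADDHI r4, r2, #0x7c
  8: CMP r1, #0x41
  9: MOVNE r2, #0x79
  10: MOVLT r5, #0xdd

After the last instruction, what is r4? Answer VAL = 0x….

VAL = 0x17

[0] flags=0010 → (cmp)
[1] flags=0010 VS?F → skip
[2] flags=0010 GE?T → r1=0x2f
[3] flags=0010 VS?F → skip
[4] flags=1000 → (cmp)
[5] flags=1000 CS?F → skip
[6] flags=1000 VC?T → r3=0xaf
[7] flags=1000 HI?F → skip
[8] flags=1000 → (cmp)
[9] flags=1000 NE?T → r2=0x79
[10] flags=1000 LT?T → r5=0xdd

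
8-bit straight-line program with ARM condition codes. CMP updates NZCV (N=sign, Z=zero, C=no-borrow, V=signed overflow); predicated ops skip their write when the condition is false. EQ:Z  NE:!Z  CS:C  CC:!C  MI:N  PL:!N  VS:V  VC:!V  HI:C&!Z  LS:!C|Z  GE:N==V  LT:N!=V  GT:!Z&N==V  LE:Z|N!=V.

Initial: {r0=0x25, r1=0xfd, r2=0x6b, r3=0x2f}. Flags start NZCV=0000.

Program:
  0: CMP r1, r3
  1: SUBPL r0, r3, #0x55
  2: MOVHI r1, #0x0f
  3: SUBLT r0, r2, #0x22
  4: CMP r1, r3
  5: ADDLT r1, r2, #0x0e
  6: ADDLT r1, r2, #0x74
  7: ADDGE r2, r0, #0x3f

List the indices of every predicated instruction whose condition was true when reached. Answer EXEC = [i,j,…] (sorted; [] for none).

[0] flags=1010 → (cmp)
[1] flags=1010 PL?F → skip
[2] flags=1010 HI?T → r1=0x0f
[3] flags=1010 LT?T → r0=0x49
[4] flags=1000 → (cmp)
[5] flags=1000 LT?T → r1=0x79
[6] flags=1000 LT?T → r1=0xdf
[7] flags=1000 GE?F → skip

EXEC = [2,3,5,6]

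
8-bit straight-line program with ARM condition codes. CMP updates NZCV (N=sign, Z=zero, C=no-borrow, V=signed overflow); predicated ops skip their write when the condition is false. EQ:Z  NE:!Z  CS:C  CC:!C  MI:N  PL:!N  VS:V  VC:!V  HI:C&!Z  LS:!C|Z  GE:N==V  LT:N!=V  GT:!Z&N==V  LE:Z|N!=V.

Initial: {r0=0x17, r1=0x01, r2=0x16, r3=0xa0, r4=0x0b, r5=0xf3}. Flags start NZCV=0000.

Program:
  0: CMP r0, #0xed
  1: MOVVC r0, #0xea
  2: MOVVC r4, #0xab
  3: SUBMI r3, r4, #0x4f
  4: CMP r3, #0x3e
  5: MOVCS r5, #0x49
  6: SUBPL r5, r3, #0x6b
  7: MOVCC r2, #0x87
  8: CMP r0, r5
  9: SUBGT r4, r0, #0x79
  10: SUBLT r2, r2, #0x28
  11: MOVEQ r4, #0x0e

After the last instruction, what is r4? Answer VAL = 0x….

VAL = 0xab

0: ✓ CMP  NZCV=0000
1: ✓ MOVVC  r0←0xea
2: ✓ MOVVC  r4←0xab
3: · SUBMI
4: ✓ CMP  NZCV=0011
5: ✓ MOVCS  r5←0x49
6: ✓ SUBPL  r5←0x35
7: · MOVCC
8: ✓ CMP  NZCV=1010
9: · SUBGT
10: ✓ SUBLT  r2←0xee
11: · MOVEQ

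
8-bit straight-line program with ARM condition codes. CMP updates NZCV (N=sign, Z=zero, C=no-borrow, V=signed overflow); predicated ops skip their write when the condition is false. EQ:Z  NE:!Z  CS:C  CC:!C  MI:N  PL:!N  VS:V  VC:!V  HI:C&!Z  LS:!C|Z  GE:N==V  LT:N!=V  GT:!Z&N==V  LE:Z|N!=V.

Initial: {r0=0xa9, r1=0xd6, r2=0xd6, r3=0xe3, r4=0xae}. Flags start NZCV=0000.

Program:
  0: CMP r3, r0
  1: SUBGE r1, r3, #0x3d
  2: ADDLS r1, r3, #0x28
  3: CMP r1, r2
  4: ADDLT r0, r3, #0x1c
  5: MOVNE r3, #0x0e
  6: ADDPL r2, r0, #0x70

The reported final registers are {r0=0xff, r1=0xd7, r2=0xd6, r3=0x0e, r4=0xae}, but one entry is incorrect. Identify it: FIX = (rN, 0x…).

FIX = (r1, 0xa6)

[0] flags=0010 → (cmp)
[1] flags=0010 GE?T → r1=0xa6
[2] flags=0010 LS?F → skip
[3] flags=1000 → (cmp)
[4] flags=1000 LT?T → r0=0xff
[5] flags=1000 NE?T → r3=0x0e
[6] flags=1000 PL?F → skip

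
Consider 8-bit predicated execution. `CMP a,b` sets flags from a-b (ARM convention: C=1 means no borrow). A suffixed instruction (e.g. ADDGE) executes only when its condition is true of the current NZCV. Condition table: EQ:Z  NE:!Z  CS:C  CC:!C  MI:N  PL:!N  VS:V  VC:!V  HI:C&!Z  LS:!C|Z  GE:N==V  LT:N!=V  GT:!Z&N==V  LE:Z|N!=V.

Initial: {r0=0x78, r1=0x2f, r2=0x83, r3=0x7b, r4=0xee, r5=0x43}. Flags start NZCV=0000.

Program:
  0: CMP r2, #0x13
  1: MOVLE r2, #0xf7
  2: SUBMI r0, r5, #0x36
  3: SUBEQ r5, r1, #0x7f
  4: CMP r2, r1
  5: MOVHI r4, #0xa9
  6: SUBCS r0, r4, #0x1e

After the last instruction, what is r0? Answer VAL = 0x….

[0] flags=0011 → (cmp)
[1] flags=0011 LE?T → r2=0xf7
[2] flags=0011 MI?F → skip
[3] flags=0011 EQ?F → skip
[4] flags=1010 → (cmp)
[5] flags=1010 HI?T → r4=0xa9
[6] flags=1010 CS?T → r0=0x8b

VAL = 0x8b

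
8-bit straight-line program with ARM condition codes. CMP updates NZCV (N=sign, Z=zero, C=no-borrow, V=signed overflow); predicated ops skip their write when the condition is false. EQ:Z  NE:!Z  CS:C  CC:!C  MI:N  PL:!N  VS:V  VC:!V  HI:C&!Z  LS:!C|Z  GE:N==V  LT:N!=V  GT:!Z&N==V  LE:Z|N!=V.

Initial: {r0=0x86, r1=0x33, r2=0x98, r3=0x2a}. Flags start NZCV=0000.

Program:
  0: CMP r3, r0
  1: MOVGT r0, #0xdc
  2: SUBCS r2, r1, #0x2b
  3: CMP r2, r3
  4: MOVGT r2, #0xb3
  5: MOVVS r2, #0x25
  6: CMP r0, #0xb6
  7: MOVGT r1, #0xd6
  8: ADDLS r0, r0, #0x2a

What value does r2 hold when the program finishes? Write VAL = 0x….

0: ✓ CMP  NZCV=1001
1: ✓ MOVGT  r0←0xdc
2: · SUBCS
3: ✓ CMP  NZCV=0011
4: · MOVGT
5: ✓ MOVVS  r2←0x25
6: ✓ CMP  NZCV=0010
7: ✓ MOVGT  r1←0xd6
8: · ADDLS

VAL = 0x25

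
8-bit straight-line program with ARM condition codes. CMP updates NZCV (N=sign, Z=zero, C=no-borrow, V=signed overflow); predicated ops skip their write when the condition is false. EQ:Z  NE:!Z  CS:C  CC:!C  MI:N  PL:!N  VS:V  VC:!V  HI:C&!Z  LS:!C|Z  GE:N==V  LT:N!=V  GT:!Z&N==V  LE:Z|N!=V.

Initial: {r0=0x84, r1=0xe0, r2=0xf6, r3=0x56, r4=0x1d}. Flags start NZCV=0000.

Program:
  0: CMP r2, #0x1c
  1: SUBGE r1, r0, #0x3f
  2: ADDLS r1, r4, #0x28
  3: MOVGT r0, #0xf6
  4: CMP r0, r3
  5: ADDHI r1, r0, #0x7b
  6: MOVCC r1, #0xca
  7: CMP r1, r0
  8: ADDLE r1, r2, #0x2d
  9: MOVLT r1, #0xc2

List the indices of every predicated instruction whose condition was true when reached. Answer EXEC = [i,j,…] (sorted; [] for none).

0: ✓ CMP  NZCV=1010
1: · SUBGE
2: · ADDLS
3: · MOVGT
4: ✓ CMP  NZCV=0011
5: ✓ ADDHI  r1←0xff
6: · MOVCC
7: ✓ CMP  NZCV=0010
8: · ADDLE
9: · MOVLT

EXEC = [5]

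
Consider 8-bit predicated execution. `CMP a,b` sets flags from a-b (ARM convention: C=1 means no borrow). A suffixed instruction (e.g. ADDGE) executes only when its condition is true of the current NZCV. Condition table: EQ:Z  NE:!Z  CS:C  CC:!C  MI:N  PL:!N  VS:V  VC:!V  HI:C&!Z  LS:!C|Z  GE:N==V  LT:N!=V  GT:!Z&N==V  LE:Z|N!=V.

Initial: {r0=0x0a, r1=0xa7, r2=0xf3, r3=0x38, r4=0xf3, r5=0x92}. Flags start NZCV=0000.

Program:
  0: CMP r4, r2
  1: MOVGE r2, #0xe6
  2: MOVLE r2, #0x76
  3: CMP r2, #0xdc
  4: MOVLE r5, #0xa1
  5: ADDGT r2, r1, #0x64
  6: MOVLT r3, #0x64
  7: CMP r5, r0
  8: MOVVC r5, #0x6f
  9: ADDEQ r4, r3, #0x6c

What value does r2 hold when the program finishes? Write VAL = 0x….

VAL = 0x0b

0: ✓ CMP  NZCV=0110
1: ✓ MOVGE  r2←0xe6
2: ✓ MOVLE  r2←0x76
3: ✓ CMP  NZCV=1001
4: · MOVLE
5: ✓ ADDGT  r2←0x0b
6: · MOVLT
7: ✓ CMP  NZCV=1010
8: ✓ MOVVC  r5←0x6f
9: · ADDEQ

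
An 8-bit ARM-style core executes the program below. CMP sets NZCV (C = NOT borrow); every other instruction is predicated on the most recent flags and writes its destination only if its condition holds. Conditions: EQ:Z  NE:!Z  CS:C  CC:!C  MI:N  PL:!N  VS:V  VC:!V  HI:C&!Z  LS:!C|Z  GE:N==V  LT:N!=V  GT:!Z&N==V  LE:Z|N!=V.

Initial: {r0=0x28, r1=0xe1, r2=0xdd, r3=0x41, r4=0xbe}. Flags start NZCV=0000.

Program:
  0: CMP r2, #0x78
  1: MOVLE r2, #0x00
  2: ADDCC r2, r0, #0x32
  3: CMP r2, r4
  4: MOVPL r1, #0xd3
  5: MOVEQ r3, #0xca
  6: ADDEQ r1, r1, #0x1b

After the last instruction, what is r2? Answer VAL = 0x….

[0] flags=0011 → (cmp)
[1] flags=0011 LE?T → r2=0x00
[2] flags=0011 CC?F → skip
[3] flags=0000 → (cmp)
[4] flags=0000 PL?T → r1=0xd3
[5] flags=0000 EQ?F → skip
[6] flags=0000 EQ?F → skip

VAL = 0x00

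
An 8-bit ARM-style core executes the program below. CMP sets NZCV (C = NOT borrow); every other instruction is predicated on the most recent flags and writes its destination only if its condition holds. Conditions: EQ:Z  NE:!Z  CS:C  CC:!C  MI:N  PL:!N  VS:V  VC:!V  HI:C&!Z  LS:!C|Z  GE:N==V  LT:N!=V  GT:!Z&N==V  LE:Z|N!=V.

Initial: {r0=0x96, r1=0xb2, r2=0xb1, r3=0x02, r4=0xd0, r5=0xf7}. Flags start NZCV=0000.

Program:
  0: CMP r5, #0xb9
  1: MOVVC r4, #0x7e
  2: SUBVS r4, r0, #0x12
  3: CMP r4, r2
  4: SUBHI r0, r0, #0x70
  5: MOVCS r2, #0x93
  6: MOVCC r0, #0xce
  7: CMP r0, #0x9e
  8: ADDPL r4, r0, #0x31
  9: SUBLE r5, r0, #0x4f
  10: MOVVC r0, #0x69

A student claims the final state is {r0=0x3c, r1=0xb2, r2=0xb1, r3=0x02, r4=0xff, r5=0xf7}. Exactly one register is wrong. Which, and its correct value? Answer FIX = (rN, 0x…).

0: ✓ CMP  NZCV=0010
1: ✓ MOVVC  r4←0x7e
2: · SUBVS
3: ✓ CMP  NZCV=1001
4: · SUBHI
5: · MOVCS
6: ✓ MOVCC  r0←0xce
7: ✓ CMP  NZCV=0010
8: ✓ ADDPL  r4←0xff
9: · SUBLE
10: ✓ MOVVC  r0←0x69

FIX = (r0, 0x69)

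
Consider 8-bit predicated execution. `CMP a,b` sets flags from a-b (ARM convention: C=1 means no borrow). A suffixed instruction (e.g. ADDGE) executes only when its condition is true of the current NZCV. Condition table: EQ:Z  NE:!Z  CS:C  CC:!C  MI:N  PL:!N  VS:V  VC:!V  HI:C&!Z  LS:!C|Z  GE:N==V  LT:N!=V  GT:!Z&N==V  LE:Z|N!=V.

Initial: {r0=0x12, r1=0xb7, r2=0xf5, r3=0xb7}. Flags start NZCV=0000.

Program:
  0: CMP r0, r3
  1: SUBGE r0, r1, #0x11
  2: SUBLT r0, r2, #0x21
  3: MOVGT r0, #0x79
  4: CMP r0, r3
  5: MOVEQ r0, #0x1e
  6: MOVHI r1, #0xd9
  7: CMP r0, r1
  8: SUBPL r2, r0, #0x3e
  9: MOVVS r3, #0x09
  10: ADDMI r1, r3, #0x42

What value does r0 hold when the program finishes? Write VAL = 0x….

VAL = 0x79

0: ✓ CMP  NZCV=0000
1: ✓ SUBGE  r0←0xa6
2: · SUBLT
3: ✓ MOVGT  r0←0x79
4: ✓ CMP  NZCV=1001
5: · MOVEQ
6: · MOVHI
7: ✓ CMP  NZCV=1001
8: · SUBPL
9: ✓ MOVVS  r3←0x09
10: ✓ ADDMI  r1←0x4b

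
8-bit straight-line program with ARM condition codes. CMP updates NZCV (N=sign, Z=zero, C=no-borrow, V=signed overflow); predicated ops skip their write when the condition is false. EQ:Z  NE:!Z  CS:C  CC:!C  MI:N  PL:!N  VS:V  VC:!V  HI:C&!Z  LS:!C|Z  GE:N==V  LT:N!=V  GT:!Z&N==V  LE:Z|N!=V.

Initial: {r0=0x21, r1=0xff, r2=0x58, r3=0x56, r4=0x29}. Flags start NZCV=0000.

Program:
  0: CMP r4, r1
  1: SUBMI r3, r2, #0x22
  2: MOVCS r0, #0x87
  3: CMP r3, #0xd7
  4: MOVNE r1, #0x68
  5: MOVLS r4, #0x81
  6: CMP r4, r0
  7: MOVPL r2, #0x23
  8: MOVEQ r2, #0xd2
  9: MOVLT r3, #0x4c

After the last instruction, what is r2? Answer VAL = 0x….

VAL = 0x23

0: ✓ CMP  NZCV=0000
1: · SUBMI
2: · MOVCS
3: ✓ CMP  NZCV=0000
4: ✓ MOVNE  r1←0x68
5: ✓ MOVLS  r4←0x81
6: ✓ CMP  NZCV=0011
7: ✓ MOVPL  r2←0x23
8: · MOVEQ
9: ✓ MOVLT  r3←0x4c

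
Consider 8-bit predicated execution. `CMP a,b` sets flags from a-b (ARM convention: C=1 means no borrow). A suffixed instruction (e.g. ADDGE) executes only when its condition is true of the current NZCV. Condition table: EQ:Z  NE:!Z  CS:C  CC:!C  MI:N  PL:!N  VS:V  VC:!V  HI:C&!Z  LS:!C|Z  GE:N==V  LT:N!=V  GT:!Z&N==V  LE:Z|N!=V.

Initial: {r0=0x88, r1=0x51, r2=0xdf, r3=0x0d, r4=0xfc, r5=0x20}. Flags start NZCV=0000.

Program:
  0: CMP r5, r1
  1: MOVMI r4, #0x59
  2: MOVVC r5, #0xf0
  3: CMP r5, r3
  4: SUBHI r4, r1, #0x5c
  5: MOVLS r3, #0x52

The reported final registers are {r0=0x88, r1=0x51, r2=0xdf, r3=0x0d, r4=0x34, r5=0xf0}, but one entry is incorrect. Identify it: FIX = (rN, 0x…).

[0] flags=1000 → (cmp)
[1] flags=1000 MI?T → r4=0x59
[2] flags=1000 VC?T → r5=0xf0
[3] flags=1010 → (cmp)
[4] flags=1010 HI?T → r4=0xf5
[5] flags=1010 LS?F → skip

FIX = (r4, 0xf5)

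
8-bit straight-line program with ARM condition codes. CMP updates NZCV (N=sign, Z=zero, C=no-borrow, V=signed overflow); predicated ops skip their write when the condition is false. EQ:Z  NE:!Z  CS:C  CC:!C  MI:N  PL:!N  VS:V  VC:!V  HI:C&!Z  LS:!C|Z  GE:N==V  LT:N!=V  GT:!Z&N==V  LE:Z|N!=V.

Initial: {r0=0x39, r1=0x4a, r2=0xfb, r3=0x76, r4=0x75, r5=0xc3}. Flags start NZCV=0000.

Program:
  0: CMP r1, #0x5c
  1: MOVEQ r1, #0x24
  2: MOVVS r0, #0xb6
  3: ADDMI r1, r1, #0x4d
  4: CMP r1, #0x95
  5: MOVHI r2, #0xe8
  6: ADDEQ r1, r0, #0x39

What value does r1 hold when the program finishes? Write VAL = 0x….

0: ✓ CMP  NZCV=1000
1: · MOVEQ
2: · MOVVS
3: ✓ ADDMI  r1←0x97
4: ✓ CMP  NZCV=0010
5: ✓ MOVHI  r2←0xe8
6: · ADDEQ

VAL = 0x97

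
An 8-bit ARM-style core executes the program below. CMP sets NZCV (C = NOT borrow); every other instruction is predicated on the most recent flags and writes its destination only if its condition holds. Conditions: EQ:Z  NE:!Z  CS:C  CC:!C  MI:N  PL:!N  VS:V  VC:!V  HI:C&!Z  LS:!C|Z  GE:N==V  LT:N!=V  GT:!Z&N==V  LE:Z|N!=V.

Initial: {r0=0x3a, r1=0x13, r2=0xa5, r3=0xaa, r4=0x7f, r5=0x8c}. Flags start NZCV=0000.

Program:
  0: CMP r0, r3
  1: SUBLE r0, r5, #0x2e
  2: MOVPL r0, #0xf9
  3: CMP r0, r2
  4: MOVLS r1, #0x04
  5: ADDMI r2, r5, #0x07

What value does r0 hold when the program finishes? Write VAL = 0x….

[0] flags=1001 → (cmp)
[1] flags=1001 LE?F → skip
[2] flags=1001 PL?F → skip
[3] flags=1001 → (cmp)
[4] flags=1001 LS?T → r1=0x04
[5] flags=1001 MI?T → r2=0x93

VAL = 0x3a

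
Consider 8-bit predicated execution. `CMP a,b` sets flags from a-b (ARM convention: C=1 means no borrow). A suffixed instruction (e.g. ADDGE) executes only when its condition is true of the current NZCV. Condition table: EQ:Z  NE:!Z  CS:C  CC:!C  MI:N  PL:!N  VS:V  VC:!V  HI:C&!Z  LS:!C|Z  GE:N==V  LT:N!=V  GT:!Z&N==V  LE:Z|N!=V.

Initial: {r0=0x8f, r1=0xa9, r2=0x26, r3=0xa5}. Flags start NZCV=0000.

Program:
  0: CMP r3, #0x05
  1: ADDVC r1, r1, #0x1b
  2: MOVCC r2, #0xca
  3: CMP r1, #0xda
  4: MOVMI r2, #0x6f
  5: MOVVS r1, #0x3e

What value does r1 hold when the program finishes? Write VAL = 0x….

VAL = 0xc4

[0] flags=1010 → (cmp)
[1] flags=1010 VC?T → r1=0xc4
[2] flags=1010 CC?F → skip
[3] flags=1000 → (cmp)
[4] flags=1000 MI?T → r2=0x6f
[5] flags=1000 VS?F → skip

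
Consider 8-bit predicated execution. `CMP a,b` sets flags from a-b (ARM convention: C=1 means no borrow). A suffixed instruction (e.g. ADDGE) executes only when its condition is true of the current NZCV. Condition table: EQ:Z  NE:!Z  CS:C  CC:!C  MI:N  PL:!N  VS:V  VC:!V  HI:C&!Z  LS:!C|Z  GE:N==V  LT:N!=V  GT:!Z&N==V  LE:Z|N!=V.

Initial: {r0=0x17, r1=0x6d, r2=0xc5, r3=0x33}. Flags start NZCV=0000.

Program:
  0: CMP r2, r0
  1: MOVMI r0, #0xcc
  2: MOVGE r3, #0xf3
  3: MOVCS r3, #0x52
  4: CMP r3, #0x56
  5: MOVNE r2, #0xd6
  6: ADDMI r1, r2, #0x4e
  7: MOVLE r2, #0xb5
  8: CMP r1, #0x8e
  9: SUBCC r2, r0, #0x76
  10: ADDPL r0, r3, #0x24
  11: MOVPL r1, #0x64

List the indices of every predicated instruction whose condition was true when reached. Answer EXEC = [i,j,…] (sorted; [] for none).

EXEC = [1,3,5,6,7,9]

[0] flags=1010 → (cmp)
[1] flags=1010 MI?T → r0=0xcc
[2] flags=1010 GE?F → skip
[3] flags=1010 CS?T → r3=0x52
[4] flags=1000 → (cmp)
[5] flags=1000 NE?T → r2=0xd6
[6] flags=1000 MI?T → r1=0x24
[7] flags=1000 LE?T → r2=0xb5
[8] flags=1001 → (cmp)
[9] flags=1001 CC?T → r2=0x56
[10] flags=1001 PL?F → skip
[11] flags=1001 PL?F → skip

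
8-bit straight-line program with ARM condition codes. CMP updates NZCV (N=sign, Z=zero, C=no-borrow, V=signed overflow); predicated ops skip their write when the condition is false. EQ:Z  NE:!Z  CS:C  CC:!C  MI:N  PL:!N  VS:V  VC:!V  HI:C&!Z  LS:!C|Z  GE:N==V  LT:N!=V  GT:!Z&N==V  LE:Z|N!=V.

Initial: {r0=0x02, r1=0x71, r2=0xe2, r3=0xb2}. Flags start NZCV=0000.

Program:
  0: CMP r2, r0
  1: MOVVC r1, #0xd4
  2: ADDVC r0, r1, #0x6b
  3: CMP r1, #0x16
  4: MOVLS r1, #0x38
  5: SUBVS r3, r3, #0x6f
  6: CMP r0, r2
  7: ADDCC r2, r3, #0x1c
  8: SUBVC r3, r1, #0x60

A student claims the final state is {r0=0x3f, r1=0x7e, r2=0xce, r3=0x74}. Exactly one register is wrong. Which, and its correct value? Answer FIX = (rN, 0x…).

0: ✓ CMP  NZCV=1010
1: ✓ MOVVC  r1←0xd4
2: ✓ ADDVC  r0←0x3f
3: ✓ CMP  NZCV=1010
4: · MOVLS
5: · SUBVS
6: ✓ CMP  NZCV=0000
7: ✓ ADDCC  r2←0xce
8: ✓ SUBVC  r3←0x74

FIX = (r1, 0xd4)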